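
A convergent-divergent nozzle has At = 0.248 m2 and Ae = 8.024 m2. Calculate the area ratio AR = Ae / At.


AR = 8.024 / 0.248 = 32.4

32.4


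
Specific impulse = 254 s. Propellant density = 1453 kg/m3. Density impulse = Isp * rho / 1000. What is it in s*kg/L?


rho*Isp = 254 * 1453 / 1000 = 369 s*kg/L

369 s*kg/L


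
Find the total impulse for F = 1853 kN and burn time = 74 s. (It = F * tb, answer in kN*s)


It = 1853 * 74 = 137122 kN*s

137122 kN*s


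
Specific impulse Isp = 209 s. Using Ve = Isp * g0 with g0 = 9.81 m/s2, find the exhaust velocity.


Ve = Isp * g0 = 209 * 9.81 = 2050.3 m/s

2050.3 m/s


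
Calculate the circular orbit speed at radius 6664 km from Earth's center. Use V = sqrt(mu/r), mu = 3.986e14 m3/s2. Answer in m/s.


V = sqrt(3.986e14 / 6664000) = 7734 m/s

7734 m/s


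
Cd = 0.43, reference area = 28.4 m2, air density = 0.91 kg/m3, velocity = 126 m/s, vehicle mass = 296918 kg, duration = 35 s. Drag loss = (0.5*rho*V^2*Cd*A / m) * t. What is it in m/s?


D = 0.5 * 0.91 * 126^2 * 0.43 * 28.4 = 88214.36 N
a = 88214.36 / 296918 = 0.2971 m/s2
dV = 0.2971 * 35 = 10.4 m/s

10.4 m/s


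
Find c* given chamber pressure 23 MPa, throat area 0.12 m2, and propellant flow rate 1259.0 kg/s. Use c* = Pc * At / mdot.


c* = 23e6 * 0.12 / 1259.0 = 2192 m/s

2192 m/s


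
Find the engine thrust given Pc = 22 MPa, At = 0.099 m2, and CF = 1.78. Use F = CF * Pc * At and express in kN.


F = 1.78 * 22e6 * 0.099 = 3.8768e+06 N = 3876.8 kN

3876.8 kN


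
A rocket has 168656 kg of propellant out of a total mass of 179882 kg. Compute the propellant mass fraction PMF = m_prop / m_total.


PMF = 168656 / 179882 = 0.938

0.938


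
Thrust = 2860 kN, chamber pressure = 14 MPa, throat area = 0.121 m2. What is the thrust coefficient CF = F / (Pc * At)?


CF = 2860000 / (14e6 * 0.121) = 1.69

1.69


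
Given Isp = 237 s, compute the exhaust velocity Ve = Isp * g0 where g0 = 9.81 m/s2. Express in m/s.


Ve = Isp * g0 = 237 * 9.81 = 2325.0 m/s

2325.0 m/s


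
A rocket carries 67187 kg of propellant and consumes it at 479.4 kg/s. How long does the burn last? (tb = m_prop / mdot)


tb = 67187 / 479.4 = 140.1 s

140.1 s


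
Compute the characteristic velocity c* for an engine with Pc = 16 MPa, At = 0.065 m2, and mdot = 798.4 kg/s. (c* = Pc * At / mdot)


c* = 16e6 * 0.065 / 798.4 = 1303 m/s

1303 m/s


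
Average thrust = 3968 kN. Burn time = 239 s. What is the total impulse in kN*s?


It = 3968 * 239 = 948352 kN*s

948352 kN*s


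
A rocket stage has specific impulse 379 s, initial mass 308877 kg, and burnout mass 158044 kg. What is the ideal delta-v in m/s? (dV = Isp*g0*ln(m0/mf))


Ve = 379 * 9.81 = 3717.99 m/s
dV = 3717.99 * ln(308877/158044) = 2491 m/s

2491 m/s


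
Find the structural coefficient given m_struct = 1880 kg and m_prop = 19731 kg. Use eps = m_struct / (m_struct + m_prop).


eps = 1880 / (1880 + 19731) = 0.087

0.087


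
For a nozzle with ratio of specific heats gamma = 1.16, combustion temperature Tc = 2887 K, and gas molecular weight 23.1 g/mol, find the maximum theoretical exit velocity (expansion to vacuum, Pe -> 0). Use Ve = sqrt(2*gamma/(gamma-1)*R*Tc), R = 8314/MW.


R = 8314 / 23.1 = 359.91 J/(kg.K)
Ve = sqrt(2 * 1.16 / (1.16 - 1) * 359.91 * 2887) = 3882 m/s

3882 m/s


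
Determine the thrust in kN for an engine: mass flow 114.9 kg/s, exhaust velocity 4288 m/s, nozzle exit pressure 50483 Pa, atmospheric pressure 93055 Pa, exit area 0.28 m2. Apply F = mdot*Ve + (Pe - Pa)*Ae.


F = 114.9 * 4288 + (50483 - 93055) * 0.28 = 480771.0 N = 480.8 kN

480.8 kN


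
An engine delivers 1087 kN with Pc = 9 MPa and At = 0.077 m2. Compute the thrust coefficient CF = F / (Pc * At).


CF = 1087000 / (9e6 * 0.077) = 1.57

1.57


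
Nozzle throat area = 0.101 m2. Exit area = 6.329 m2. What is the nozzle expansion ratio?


AR = 6.329 / 0.101 = 62.7

62.7


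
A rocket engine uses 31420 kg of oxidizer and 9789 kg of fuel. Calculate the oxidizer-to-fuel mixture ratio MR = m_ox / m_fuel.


MR = 31420 / 9789 = 3.21

3.21


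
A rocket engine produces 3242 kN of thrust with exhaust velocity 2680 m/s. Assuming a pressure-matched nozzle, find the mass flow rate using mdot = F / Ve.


mdot = F / Ve = 3242000 / 2680 = 1209.7 kg/s

1209.7 kg/s


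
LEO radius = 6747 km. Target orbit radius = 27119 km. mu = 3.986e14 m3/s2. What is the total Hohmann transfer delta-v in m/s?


V1 = sqrt(mu/r1) = 7686.23 m/s
dV1 = V1*(sqrt(2*r2/(r1+r2)) - 1) = 2040.87 m/s
V2 = sqrt(mu/r2) = 3833.82 m/s
dV2 = V2*(1 - sqrt(2*r1/(r1+r2))) = 1413.79 m/s
Total dV = 3455 m/s

3455 m/s


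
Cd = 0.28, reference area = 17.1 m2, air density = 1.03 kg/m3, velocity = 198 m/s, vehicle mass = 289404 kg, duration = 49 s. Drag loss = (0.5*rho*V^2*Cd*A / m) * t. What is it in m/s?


D = 0.5 * 1.03 * 198^2 * 0.28 * 17.1 = 96670.01 N
a = 96670.01 / 289404 = 0.334 m/s2
dV = 0.334 * 49 = 16.4 m/s

16.4 m/s


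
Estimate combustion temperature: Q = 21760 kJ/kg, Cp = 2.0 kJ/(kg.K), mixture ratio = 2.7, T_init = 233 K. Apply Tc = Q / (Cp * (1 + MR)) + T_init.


Tc = 21760 / (2.0 * (1 + 2.7)) + 233 = 3174 K

3174 K


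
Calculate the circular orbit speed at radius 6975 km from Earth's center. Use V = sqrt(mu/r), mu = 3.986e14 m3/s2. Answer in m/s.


V = sqrt(3.986e14 / 6975000) = 7560 m/s

7560 m/s


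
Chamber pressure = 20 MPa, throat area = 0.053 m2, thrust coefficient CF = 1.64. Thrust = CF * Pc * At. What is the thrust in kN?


F = 1.64 * 20e6 * 0.053 = 1.7384e+06 N = 1738.4 kN

1738.4 kN


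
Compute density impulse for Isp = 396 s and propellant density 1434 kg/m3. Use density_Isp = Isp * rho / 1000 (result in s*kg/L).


rho*Isp = 396 * 1434 / 1000 = 568 s*kg/L

568 s*kg/L


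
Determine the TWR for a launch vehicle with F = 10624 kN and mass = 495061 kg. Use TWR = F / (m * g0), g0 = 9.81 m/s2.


TWR = 10624000 / (495061 * 9.81) = 2.19

2.19


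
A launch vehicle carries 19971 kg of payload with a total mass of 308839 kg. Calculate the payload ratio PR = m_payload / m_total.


PR = 19971 / 308839 = 0.0647

0.0647


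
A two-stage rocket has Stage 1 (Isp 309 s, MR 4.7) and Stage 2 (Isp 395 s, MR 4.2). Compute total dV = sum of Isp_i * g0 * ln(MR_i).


dV1 = 309 * 9.81 * ln(4.7) = 4691.1 m/s
dV2 = 395 * 9.81 * ln(4.2) = 5560.9 m/s
Total dV = 4691.1 + 5560.9 = 10252.0 m/s ~ 10252 m/s

10252 m/s


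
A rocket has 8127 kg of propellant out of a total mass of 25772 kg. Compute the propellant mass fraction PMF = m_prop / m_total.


PMF = 8127 / 25772 = 0.315

0.315


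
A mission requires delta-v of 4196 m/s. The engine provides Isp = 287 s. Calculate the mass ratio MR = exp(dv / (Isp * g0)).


Ve = 287 * 9.81 = 2815.47 m/s
MR = exp(4196 / 2815.47) = 4.439

4.439


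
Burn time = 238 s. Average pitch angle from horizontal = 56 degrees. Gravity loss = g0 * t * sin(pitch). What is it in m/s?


GL = 9.81 * 238 * sin(56 deg) = 1936 m/s

1936 m/s


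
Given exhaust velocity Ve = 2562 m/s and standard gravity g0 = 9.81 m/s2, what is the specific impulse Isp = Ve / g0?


Isp = Ve / g0 = 2562 / 9.81 = 261.2 s

261.2 s


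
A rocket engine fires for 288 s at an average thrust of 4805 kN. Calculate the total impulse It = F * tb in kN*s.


It = 4805 * 288 = 1383840 kN*s

1383840 kN*s


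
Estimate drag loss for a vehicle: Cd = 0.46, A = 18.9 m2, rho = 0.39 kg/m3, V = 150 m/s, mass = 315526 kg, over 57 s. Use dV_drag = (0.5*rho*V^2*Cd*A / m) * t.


D = 0.5 * 0.39 * 150^2 * 0.46 * 18.9 = 38144.92 N
a = 38144.92 / 315526 = 0.1209 m/s2
dV = 0.1209 * 57 = 6.9 m/s

6.9 m/s


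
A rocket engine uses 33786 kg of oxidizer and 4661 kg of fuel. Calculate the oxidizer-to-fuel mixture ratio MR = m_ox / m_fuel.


MR = 33786 / 4661 = 7.25

7.25


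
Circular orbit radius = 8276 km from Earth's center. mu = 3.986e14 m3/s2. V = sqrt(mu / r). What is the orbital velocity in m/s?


V = sqrt(3.986e14 / 8276000) = 6940 m/s

6940 m/s


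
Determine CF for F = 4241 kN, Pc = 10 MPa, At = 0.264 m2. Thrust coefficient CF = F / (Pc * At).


CF = 4241000 / (10e6 * 0.264) = 1.61

1.61


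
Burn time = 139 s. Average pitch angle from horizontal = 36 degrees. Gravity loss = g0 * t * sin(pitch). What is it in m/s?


GL = 9.81 * 139 * sin(36 deg) = 801 m/s

801 m/s


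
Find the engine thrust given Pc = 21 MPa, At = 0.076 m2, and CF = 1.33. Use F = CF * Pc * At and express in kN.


F = 1.33 * 21e6 * 0.076 = 2.1227e+06 N = 2122.7 kN

2122.7 kN


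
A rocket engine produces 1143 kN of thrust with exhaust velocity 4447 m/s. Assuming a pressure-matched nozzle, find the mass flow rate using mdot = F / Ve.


mdot = F / Ve = 1143000 / 4447 = 257.0 kg/s

257.0 kg/s


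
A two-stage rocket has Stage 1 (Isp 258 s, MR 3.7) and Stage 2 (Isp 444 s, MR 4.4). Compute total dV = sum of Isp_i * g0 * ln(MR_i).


dV1 = 258 * 9.81 * ln(3.7) = 3311.4 m/s
dV2 = 444 * 9.81 * ln(4.4) = 6453.3 m/s
Total dV = 3311.4 + 6453.3 = 9764.7 m/s ~ 9765 m/s

9765 m/s


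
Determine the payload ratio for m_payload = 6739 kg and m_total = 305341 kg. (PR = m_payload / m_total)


PR = 6739 / 305341 = 0.0221

0.0221


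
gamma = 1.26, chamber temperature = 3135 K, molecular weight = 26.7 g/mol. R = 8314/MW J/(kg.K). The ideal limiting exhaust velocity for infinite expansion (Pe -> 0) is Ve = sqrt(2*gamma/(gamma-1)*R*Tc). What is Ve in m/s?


R = 8314 / 26.7 = 311.39 J/(kg.K)
Ve = sqrt(2 * 1.26 / (1.26 - 1) * 311.39 * 3135) = 3076 m/s

3076 m/s


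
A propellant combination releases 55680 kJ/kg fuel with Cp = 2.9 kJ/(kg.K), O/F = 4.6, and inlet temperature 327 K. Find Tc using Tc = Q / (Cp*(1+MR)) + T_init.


Tc = 55680 / (2.9 * (1 + 4.6)) + 327 = 3756 K

3756 K


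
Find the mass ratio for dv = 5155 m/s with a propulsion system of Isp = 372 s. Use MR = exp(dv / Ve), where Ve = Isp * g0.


Ve = 372 * 9.81 = 3649.32 m/s
MR = exp(5155 / 3649.32) = 4.107

4.107


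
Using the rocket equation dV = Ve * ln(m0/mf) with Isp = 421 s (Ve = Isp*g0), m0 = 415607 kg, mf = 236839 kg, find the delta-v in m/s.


Ve = 421 * 9.81 = 4130.01 m/s
dV = 4130.01 * ln(415607/236839) = 2323 m/s

2323 m/s


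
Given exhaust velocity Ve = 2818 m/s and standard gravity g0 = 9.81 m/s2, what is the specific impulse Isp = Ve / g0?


Isp = Ve / g0 = 2818 / 9.81 = 287.3 s

287.3 s


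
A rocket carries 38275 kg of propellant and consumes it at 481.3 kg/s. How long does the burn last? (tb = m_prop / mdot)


tb = 38275 / 481.3 = 79.5 s

79.5 s


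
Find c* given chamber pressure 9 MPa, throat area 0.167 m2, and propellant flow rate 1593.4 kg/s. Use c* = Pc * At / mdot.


c* = 9e6 * 0.167 / 1593.4 = 943 m/s

943 m/s


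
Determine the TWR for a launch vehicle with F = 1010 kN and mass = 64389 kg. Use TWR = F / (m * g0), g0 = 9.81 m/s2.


TWR = 1010000 / (64389 * 9.81) = 1.6

1.6


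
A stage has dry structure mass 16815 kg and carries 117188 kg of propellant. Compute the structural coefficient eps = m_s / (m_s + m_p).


eps = 16815 / (16815 + 117188) = 0.1255

0.1255


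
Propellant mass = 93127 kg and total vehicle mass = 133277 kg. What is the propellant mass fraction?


PMF = 93127 / 133277 = 0.699

0.699


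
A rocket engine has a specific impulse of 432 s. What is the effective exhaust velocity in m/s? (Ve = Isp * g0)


Ve = Isp * g0 = 432 * 9.81 = 4237.9 m/s

4237.9 m/s


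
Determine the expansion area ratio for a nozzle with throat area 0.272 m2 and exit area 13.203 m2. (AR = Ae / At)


AR = 13.203 / 0.272 = 48.5

48.5


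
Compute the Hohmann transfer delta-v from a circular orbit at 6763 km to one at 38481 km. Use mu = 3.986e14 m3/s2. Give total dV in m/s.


V1 = sqrt(mu/r1) = 7677.13 m/s
dV1 = V1*(sqrt(2*r2/(r1+r2)) - 1) = 2335.69 m/s
V2 = sqrt(mu/r2) = 3218.44 m/s
dV2 = V2*(1 - sqrt(2*r1/(r1+r2))) = 1458.7 m/s
Total dV = 3794 m/s

3794 m/s


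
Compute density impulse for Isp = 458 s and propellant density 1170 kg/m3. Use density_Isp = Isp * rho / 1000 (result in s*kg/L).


rho*Isp = 458 * 1170 / 1000 = 536 s*kg/L

536 s*kg/L


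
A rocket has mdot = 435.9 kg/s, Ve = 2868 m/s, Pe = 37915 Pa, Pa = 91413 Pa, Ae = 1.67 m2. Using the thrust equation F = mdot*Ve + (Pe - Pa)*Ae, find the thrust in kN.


F = 435.9 * 2868 + (37915 - 91413) * 1.67 = 1.1608e+06 N = 1160.8 kN

1160.8 kN


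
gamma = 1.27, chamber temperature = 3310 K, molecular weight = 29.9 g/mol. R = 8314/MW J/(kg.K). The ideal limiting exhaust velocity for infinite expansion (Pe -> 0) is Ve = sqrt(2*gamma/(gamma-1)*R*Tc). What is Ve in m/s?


R = 8314 / 29.9 = 278.06 J/(kg.K)
Ve = sqrt(2 * 1.27 / (1.27 - 1) * 278.06 * 3310) = 2943 m/s

2943 m/s


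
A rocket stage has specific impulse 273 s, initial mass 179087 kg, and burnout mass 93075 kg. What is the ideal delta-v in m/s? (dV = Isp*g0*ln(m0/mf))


Ve = 273 * 9.81 = 2678.13 m/s
dV = 2678.13 * ln(179087/93075) = 1753 m/s

1753 m/s


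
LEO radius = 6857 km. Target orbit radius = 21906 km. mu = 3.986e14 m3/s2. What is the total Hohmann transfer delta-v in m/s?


V1 = sqrt(mu/r1) = 7624.33 m/s
dV1 = V1*(sqrt(2*r2/(r1+r2)) - 1) = 1785.49 m/s
V2 = sqrt(mu/r2) = 4265.67 m/s
dV2 = V2*(1 - sqrt(2*r1/(r1+r2))) = 1320.22 m/s
Total dV = 3106 m/s

3106 m/s


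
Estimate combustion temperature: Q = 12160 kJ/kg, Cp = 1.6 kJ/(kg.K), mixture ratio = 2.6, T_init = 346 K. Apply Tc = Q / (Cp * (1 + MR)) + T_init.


Tc = 12160 / (1.6 * (1 + 2.6)) + 346 = 2457 K

2457 K


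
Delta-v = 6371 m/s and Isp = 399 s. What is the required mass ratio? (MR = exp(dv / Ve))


Ve = 399 * 9.81 = 3914.19 m/s
MR = exp(6371 / 3914.19) = 5.092

5.092


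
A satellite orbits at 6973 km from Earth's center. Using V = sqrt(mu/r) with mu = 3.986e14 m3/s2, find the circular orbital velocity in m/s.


V = sqrt(3.986e14 / 6973000) = 7561 m/s

7561 m/s


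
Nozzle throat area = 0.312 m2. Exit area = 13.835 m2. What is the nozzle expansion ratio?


AR = 13.835 / 0.312 = 44.3

44.3


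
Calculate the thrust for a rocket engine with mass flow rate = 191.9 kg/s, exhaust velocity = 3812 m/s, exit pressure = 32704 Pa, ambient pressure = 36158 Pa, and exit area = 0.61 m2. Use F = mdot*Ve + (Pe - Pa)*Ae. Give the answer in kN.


F = 191.9 * 3812 + (32704 - 36158) * 0.61 = 729416.0 N = 729.4 kN

729.4 kN


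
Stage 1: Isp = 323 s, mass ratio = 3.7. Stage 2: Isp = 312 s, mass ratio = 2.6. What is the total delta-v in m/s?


dV1 = 323 * 9.81 * ln(3.7) = 4145.6 m/s
dV2 = 312 * 9.81 * ln(2.6) = 2924.6 m/s
Total dV = 4145.6 + 2924.6 = 7070.2 m/s ~ 7070 m/s

7070 m/s


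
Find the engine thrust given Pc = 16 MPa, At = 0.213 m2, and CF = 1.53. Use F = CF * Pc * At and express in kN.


F = 1.53 * 16e6 * 0.213 = 5.2142e+06 N = 5214.2 kN

5214.2 kN


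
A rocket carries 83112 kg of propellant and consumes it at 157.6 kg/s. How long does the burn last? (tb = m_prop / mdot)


tb = 83112 / 157.6 = 527.4 s

527.4 s


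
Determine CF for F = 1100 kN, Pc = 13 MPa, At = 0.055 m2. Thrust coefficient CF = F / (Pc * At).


CF = 1100000 / (13e6 * 0.055) = 1.54

1.54


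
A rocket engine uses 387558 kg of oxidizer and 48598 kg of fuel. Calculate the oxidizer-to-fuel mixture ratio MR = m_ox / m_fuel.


MR = 387558 / 48598 = 7.97

7.97


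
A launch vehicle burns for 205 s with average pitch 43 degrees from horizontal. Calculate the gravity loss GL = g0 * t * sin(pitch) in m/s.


GL = 9.81 * 205 * sin(43 deg) = 1372 m/s

1372 m/s


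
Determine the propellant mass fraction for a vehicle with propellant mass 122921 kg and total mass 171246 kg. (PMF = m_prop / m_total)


PMF = 122921 / 171246 = 0.718

0.718


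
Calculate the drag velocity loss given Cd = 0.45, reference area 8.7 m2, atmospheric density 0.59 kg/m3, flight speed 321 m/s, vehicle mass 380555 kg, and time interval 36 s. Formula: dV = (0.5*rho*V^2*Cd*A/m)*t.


D = 0.5 * 0.59 * 321^2 * 0.45 * 8.7 = 119004.63 N
a = 119004.63 / 380555 = 0.3127 m/s2
dV = 0.3127 * 36 = 11.3 m/s

11.3 m/s


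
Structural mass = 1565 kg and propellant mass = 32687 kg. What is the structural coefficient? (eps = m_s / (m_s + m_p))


eps = 1565 / (1565 + 32687) = 0.0457

0.0457


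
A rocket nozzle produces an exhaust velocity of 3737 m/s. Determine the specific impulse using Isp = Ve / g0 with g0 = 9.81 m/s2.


Isp = Ve / g0 = 3737 / 9.81 = 380.9 s

380.9 s


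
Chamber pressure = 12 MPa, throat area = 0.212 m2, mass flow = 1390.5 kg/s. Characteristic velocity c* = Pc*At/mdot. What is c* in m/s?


c* = 12e6 * 0.212 / 1390.5 = 1830 m/s

1830 m/s


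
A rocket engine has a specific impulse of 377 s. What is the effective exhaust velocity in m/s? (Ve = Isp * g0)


Ve = Isp * g0 = 377 * 9.81 = 3698.4 m/s

3698.4 m/s


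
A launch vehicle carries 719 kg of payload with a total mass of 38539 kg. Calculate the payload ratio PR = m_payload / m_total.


PR = 719 / 38539 = 0.0187

0.0187


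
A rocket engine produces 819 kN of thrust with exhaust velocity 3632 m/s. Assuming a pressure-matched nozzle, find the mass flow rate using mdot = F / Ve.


mdot = F / Ve = 819000 / 3632 = 225.5 kg/s

225.5 kg/s


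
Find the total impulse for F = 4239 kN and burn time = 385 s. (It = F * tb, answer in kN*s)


It = 4239 * 385 = 1632015 kN*s

1632015 kN*s


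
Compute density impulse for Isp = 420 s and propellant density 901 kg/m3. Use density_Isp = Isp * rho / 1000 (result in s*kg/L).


rho*Isp = 420 * 901 / 1000 = 378 s*kg/L

378 s*kg/L


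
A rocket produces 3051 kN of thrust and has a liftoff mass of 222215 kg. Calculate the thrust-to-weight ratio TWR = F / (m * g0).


TWR = 3051000 / (222215 * 9.81) = 1.4

1.4


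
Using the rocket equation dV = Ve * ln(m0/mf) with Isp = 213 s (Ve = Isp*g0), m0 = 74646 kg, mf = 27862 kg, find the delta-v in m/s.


Ve = 213 * 9.81 = 2089.53 m/s
dV = 2089.53 * ln(74646/27862) = 2059 m/s

2059 m/s


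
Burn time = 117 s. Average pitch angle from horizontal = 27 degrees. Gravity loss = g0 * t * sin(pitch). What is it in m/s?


GL = 9.81 * 117 * sin(27 deg) = 521 m/s

521 m/s


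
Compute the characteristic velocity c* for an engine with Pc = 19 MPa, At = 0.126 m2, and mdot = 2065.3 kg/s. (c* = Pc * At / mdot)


c* = 19e6 * 0.126 / 2065.3 = 1159 m/s

1159 m/s


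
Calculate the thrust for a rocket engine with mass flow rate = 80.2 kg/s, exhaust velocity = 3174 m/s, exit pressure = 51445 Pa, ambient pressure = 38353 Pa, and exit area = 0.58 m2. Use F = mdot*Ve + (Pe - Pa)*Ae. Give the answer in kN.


F = 80.2 * 3174 + (51445 - 38353) * 0.58 = 262148.0 N = 262.1 kN

262.1 kN


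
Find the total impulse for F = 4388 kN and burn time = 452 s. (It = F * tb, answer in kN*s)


It = 4388 * 452 = 1983376 kN*s

1983376 kN*s


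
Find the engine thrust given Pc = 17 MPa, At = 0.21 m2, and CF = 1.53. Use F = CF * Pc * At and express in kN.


F = 1.53 * 17e6 * 0.21 = 5.4621e+06 N = 5462.1 kN

5462.1 kN


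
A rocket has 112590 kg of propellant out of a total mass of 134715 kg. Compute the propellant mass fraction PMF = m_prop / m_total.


PMF = 112590 / 134715 = 0.836

0.836


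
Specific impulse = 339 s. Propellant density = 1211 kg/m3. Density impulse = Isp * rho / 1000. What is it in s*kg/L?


rho*Isp = 339 * 1211 / 1000 = 411 s*kg/L

411 s*kg/L


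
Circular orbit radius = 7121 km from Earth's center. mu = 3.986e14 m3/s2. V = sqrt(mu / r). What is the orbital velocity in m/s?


V = sqrt(3.986e14 / 7121000) = 7482 m/s

7482 m/s


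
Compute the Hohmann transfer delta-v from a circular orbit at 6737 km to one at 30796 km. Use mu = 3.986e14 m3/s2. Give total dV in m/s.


V1 = sqrt(mu/r1) = 7691.93 m/s
dV1 = V1*(sqrt(2*r2/(r1+r2)) - 1) = 2161.58 m/s
V2 = sqrt(mu/r2) = 3597.67 m/s
dV2 = V2*(1 - sqrt(2*r1/(r1+r2))) = 1442.1 m/s
Total dV = 3604 m/s

3604 m/s


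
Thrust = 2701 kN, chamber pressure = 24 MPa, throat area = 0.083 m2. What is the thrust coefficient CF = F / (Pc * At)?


CF = 2701000 / (24e6 * 0.083) = 1.36

1.36


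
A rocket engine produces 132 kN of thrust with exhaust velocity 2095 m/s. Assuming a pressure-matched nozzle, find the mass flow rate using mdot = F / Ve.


mdot = F / Ve = 132000 / 2095 = 63.0 kg/s

63.0 kg/s


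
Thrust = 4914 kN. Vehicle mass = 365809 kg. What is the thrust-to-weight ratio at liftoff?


TWR = 4914000 / (365809 * 9.81) = 1.37

1.37


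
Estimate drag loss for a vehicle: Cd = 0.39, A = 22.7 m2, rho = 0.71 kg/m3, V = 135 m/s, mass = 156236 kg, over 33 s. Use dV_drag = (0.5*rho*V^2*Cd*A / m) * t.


D = 0.5 * 0.71 * 135^2 * 0.39 * 22.7 = 57277.8 N
a = 57277.8 / 156236 = 0.3666 m/s2
dV = 0.3666 * 33 = 12.1 m/s

12.1 m/s


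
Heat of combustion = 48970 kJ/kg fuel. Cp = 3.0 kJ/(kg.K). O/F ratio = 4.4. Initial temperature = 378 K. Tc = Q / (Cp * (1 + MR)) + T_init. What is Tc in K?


Tc = 48970 / (3.0 * (1 + 4.4)) + 378 = 3401 K

3401 K


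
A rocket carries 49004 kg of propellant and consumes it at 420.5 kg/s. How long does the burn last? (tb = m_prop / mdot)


tb = 49004 / 420.5 = 116.5 s

116.5 s


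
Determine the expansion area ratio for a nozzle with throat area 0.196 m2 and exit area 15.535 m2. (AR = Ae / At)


AR = 15.535 / 0.196 = 79.3

79.3


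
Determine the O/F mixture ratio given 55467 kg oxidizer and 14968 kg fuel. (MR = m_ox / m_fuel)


MR = 55467 / 14968 = 3.71

3.71


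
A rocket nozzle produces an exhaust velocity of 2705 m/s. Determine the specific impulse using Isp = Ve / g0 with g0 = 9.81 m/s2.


Isp = Ve / g0 = 2705 / 9.81 = 275.7 s

275.7 s


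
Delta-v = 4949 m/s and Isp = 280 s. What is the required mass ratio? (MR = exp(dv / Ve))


Ve = 280 * 9.81 = 2746.8 m/s
MR = exp(4949 / 2746.8) = 6.06

6.06


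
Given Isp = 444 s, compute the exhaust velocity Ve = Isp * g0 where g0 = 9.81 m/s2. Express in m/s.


Ve = Isp * g0 = 444 * 9.81 = 4355.6 m/s

4355.6 m/s


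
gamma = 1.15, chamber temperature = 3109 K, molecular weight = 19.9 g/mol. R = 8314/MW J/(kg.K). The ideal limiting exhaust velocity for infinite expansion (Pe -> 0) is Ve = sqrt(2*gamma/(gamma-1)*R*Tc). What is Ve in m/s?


R = 8314 / 19.9 = 417.79 J/(kg.K)
Ve = sqrt(2 * 1.15 / (1.15 - 1) * 417.79 * 3109) = 4463 m/s

4463 m/s


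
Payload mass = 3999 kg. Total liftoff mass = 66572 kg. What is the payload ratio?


PR = 3999 / 66572 = 0.0601

0.0601


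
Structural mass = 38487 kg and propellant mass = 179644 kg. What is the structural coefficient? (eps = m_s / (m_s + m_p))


eps = 38487 / (38487 + 179644) = 0.1764

0.1764


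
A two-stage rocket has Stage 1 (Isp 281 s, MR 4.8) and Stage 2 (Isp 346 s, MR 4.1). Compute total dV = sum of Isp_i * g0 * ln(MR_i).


dV1 = 281 * 9.81 * ln(4.8) = 4324.1 m/s
dV2 = 346 * 9.81 * ln(4.1) = 4789.3 m/s
Total dV = 4324.1 + 4789.3 = 9113.4 m/s ~ 9113 m/s

9113 m/s


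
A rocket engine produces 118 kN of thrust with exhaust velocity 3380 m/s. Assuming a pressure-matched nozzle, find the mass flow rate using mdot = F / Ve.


mdot = F / Ve = 118000 / 3380 = 34.9 kg/s

34.9 kg/s


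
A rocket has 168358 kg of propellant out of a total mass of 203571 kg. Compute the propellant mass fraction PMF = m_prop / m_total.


PMF = 168358 / 203571 = 0.827

0.827


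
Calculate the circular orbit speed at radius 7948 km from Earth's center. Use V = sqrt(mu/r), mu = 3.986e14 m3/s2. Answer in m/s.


V = sqrt(3.986e14 / 7948000) = 7082 m/s

7082 m/s


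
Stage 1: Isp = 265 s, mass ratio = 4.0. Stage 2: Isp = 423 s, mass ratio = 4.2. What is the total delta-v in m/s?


dV1 = 265 * 9.81 * ln(4.0) = 3603.9 m/s
dV2 = 423 * 9.81 * ln(4.2) = 5955.1 m/s
Total dV = 3603.9 + 5955.1 = 9559.0 m/s ~ 9559 m/s

9559 m/s


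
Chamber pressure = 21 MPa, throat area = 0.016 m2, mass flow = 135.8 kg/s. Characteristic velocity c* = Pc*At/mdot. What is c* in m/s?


c* = 21e6 * 0.016 / 135.8 = 2474 m/s

2474 m/s


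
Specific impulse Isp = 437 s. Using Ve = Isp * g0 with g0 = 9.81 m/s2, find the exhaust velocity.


Ve = Isp * g0 = 437 * 9.81 = 4287.0 m/s

4287.0 m/s


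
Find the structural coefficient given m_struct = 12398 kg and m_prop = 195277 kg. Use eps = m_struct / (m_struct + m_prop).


eps = 12398 / (12398 + 195277) = 0.0597

0.0597


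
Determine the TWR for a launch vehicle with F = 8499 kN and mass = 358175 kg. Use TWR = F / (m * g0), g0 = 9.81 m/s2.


TWR = 8499000 / (358175 * 9.81) = 2.42

2.42


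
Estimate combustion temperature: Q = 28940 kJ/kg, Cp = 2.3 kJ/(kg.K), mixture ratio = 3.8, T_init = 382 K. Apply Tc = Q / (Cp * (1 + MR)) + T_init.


Tc = 28940 / (2.3 * (1 + 3.8)) + 382 = 3003 K

3003 K


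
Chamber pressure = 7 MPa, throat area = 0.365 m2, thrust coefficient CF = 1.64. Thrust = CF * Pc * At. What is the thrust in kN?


F = 1.64 * 7e6 * 0.365 = 4.1902e+06 N = 4190.2 kN

4190.2 kN


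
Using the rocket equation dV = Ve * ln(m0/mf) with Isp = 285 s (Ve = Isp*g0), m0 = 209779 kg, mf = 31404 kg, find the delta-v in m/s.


Ve = 285 * 9.81 = 2795.85 m/s
dV = 2795.85 * ln(209779/31404) = 5310 m/s

5310 m/s


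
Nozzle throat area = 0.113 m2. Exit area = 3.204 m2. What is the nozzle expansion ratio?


AR = 3.204 / 0.113 = 28.4

28.4


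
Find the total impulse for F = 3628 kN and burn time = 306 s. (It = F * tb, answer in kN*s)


It = 3628 * 306 = 1110168 kN*s

1110168 kN*s


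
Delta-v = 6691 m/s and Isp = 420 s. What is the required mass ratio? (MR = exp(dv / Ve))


Ve = 420 * 9.81 = 4120.2 m/s
MR = exp(6691 / 4120.2) = 5.073

5.073


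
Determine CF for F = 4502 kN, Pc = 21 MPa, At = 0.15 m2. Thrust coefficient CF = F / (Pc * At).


CF = 4502000 / (21e6 * 0.15) = 1.43

1.43


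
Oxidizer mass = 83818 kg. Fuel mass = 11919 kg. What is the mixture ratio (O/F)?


MR = 83818 / 11919 = 7.03

7.03


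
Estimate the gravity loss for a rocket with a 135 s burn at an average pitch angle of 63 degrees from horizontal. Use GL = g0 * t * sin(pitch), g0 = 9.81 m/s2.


GL = 9.81 * 135 * sin(63 deg) = 1180 m/s

1180 m/s


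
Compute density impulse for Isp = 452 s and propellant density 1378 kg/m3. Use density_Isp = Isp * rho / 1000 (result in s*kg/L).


rho*Isp = 452 * 1378 / 1000 = 623 s*kg/L

623 s*kg/L


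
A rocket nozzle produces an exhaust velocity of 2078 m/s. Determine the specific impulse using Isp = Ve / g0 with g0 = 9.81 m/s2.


Isp = Ve / g0 = 2078 / 9.81 = 211.8 s

211.8 s


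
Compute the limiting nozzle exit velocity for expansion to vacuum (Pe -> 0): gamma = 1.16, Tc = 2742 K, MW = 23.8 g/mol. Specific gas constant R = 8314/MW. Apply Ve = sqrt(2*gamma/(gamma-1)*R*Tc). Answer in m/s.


R = 8314 / 23.8 = 349.33 J/(kg.K)
Ve = sqrt(2 * 1.16 / (1.16 - 1) * 349.33 * 2742) = 3727 m/s

3727 m/s


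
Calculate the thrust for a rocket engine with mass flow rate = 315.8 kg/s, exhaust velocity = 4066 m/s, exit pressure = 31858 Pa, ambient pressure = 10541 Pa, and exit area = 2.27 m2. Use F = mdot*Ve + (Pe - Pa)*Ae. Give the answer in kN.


F = 315.8 * 4066 + (31858 - 10541) * 2.27 = 1.3324e+06 N = 1332.4 kN

1332.4 kN


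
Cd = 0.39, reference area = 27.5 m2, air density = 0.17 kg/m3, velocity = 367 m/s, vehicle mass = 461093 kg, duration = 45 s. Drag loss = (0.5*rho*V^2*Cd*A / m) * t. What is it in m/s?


D = 0.5 * 0.17 * 367^2 * 0.39 * 27.5 = 122785.86 N
a = 122785.86 / 461093 = 0.2663 m/s2
dV = 0.2663 * 45 = 12.0 m/s

12.0 m/s


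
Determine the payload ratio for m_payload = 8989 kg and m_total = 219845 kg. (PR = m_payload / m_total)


PR = 8989 / 219845 = 0.0409

0.0409


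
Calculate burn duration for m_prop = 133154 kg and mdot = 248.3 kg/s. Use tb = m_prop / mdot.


tb = 133154 / 248.3 = 536.3 s

536.3 s


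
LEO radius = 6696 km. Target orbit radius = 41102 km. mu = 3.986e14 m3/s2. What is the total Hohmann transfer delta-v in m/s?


V1 = sqrt(mu/r1) = 7715.44 m/s
dV1 = V1*(sqrt(2*r2/(r1+r2)) - 1) = 2402.74 m/s
V2 = sqrt(mu/r2) = 3114.13 m/s
dV2 = V2*(1 - sqrt(2*r1/(r1+r2))) = 1465.76 m/s
Total dV = 3869 m/s

3869 m/s


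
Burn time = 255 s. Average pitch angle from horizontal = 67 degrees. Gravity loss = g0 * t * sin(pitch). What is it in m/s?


GL = 9.81 * 255 * sin(67 deg) = 2303 m/s

2303 m/s


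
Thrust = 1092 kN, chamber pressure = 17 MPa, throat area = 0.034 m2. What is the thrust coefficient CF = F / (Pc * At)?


CF = 1092000 / (17e6 * 0.034) = 1.89

1.89


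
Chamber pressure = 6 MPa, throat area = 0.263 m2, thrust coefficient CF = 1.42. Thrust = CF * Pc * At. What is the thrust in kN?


F = 1.42 * 6e6 * 0.263 = 2.2408e+06 N = 2240.8 kN

2240.8 kN


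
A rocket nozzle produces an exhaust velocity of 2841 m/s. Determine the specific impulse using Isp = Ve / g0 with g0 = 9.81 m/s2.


Isp = Ve / g0 = 2841 / 9.81 = 289.6 s

289.6 s


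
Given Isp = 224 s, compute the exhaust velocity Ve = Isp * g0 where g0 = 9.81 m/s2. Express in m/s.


Ve = Isp * g0 = 224 * 9.81 = 2197.4 m/s

2197.4 m/s


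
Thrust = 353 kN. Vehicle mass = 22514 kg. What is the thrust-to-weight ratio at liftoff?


TWR = 353000 / (22514 * 9.81) = 1.6

1.6


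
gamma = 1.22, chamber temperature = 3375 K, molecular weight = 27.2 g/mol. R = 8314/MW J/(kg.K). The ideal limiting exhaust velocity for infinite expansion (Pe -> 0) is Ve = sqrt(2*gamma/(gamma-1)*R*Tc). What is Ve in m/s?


R = 8314 / 27.2 = 305.66 J/(kg.K)
Ve = sqrt(2 * 1.22 / (1.22 - 1) * 305.66 * 3375) = 3383 m/s

3383 m/s


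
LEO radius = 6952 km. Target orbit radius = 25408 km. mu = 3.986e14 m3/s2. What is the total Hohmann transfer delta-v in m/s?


V1 = sqrt(mu/r1) = 7572.06 m/s
dV1 = V1*(sqrt(2*r2/(r1+r2)) - 1) = 1916.71 m/s
V2 = sqrt(mu/r2) = 3960.8 m/s
dV2 = V2*(1 - sqrt(2*r1/(r1+r2))) = 1364.54 m/s
Total dV = 3281 m/s

3281 m/s


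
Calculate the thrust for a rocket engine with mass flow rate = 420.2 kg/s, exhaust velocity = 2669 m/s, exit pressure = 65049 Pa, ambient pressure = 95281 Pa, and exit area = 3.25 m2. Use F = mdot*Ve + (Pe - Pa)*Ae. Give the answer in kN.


F = 420.2 * 2669 + (65049 - 95281) * 3.25 = 1.0233e+06 N = 1023.3 kN

1023.3 kN


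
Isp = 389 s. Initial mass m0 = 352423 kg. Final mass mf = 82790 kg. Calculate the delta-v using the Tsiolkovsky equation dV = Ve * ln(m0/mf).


Ve = 389 * 9.81 = 3816.09 m/s
dV = 3816.09 * ln(352423/82790) = 5528 m/s

5528 m/s


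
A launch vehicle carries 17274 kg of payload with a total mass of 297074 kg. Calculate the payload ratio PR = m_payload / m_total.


PR = 17274 / 297074 = 0.0581

0.0581


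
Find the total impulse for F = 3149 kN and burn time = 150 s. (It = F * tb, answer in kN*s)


It = 3149 * 150 = 472350 kN*s

472350 kN*s


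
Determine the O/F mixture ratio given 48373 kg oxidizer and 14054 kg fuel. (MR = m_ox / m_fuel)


MR = 48373 / 14054 = 3.44

3.44


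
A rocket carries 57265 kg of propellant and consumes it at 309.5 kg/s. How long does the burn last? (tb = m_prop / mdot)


tb = 57265 / 309.5 = 185.0 s

185.0 s


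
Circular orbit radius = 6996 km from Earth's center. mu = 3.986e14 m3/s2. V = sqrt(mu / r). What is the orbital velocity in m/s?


V = sqrt(3.986e14 / 6996000) = 7548 m/s

7548 m/s


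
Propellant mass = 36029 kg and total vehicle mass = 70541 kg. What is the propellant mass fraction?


PMF = 36029 / 70541 = 0.511

0.511


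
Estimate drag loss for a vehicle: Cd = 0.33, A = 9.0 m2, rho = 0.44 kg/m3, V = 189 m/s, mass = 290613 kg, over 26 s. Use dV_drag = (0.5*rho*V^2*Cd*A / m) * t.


D = 0.5 * 0.44 * 189^2 * 0.33 * 9.0 = 23340.1 N
a = 23340.1 / 290613 = 0.0803 m/s2
dV = 0.0803 * 26 = 2.1 m/s

2.1 m/s


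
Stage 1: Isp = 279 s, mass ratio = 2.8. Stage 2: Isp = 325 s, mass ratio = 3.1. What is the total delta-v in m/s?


dV1 = 279 * 9.81 * ln(2.8) = 2818.1 m/s
dV2 = 325 * 9.81 * ln(3.1) = 3607.2 m/s
Total dV = 2818.1 + 3607.2 = 6425.3 m/s ~ 6425 m/s

6425 m/s


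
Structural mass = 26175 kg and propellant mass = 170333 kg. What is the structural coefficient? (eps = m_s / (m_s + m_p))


eps = 26175 / (26175 + 170333) = 0.1332

0.1332


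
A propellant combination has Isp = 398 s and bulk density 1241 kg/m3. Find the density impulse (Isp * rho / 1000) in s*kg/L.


rho*Isp = 398 * 1241 / 1000 = 494 s*kg/L

494 s*kg/L


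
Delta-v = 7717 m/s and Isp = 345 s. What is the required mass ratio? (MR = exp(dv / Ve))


Ve = 345 * 9.81 = 3384.45 m/s
MR = exp(7717 / 3384.45) = 9.778

9.778


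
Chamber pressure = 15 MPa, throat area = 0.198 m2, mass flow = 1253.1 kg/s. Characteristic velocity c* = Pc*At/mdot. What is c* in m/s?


c* = 15e6 * 0.198 / 1253.1 = 2370 m/s

2370 m/s


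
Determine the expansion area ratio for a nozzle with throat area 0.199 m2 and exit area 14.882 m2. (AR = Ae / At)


AR = 14.882 / 0.199 = 74.8

74.8


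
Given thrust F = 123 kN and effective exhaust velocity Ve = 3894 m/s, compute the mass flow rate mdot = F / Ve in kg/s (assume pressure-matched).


mdot = F / Ve = 123000 / 3894 = 31.6 kg/s

31.6 kg/s


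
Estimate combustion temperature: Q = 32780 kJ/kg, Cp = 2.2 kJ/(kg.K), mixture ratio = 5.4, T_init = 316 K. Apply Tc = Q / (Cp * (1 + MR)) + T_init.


Tc = 32780 / (2.2 * (1 + 5.4)) + 316 = 2644 K

2644 K


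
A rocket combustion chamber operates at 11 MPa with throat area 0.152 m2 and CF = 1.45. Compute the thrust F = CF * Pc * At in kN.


F = 1.45 * 11e6 * 0.152 = 2.4244e+06 N = 2424.4 kN

2424.4 kN


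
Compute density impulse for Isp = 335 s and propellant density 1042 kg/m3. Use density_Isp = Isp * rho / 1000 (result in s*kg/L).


rho*Isp = 335 * 1042 / 1000 = 349 s*kg/L

349 s*kg/L


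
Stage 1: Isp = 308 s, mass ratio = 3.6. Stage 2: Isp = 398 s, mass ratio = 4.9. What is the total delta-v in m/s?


dV1 = 308 * 9.81 * ln(3.6) = 3870.3 m/s
dV2 = 398 * 9.81 * ln(4.9) = 6205.0 m/s
Total dV = 3870.3 + 6205.0 = 10075.3 m/s ~ 10075 m/s

10075 m/s


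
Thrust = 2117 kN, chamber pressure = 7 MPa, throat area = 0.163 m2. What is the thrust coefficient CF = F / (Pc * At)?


CF = 2117000 / (7e6 * 0.163) = 1.86

1.86


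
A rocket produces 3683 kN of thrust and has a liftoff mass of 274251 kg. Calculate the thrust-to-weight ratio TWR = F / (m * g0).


TWR = 3683000 / (274251 * 9.81) = 1.37

1.37


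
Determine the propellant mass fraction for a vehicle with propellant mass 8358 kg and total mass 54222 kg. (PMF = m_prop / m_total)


PMF = 8358 / 54222 = 0.154

0.154


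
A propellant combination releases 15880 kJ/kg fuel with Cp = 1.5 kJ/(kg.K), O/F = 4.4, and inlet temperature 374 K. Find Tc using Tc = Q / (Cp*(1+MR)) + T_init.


Tc = 15880 / (1.5 * (1 + 4.4)) + 374 = 2334 K

2334 K


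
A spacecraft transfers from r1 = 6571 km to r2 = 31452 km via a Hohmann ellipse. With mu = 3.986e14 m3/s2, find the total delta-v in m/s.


V1 = sqrt(mu/r1) = 7788.48 m/s
dV1 = V1*(sqrt(2*r2/(r1+r2)) - 1) = 2229.24 m/s
V2 = sqrt(mu/r2) = 3559.96 m/s
dV2 = V2*(1 - sqrt(2*r1/(r1+r2))) = 1467.04 m/s
Total dV = 3696 m/s

3696 m/s


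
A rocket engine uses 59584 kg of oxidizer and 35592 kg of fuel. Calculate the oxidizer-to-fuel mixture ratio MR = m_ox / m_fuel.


MR = 59584 / 35592 = 1.67

1.67


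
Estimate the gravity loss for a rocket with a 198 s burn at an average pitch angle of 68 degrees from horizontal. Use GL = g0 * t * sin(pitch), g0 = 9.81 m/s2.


GL = 9.81 * 198 * sin(68 deg) = 1801 m/s

1801 m/s


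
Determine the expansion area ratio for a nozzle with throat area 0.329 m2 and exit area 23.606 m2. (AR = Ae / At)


AR = 23.606 / 0.329 = 71.8

71.8


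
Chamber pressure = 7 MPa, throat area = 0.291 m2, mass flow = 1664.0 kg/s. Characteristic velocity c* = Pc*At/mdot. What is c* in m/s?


c* = 7e6 * 0.291 / 1664.0 = 1224 m/s

1224 m/s


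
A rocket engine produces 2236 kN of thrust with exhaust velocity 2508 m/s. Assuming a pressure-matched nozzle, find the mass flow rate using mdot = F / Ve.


mdot = F / Ve = 2236000 / 2508 = 891.5 kg/s

891.5 kg/s


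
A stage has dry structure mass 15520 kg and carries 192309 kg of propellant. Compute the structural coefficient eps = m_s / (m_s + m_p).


eps = 15520 / (15520 + 192309) = 0.0747

0.0747


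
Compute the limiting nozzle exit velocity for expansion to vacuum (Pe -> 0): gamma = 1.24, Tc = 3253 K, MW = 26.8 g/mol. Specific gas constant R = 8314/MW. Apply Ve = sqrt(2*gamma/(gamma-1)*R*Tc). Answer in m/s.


R = 8314 / 26.8 = 310.22 J/(kg.K)
Ve = sqrt(2 * 1.24 / (1.24 - 1) * 310.22 * 3253) = 3229 m/s

3229 m/s


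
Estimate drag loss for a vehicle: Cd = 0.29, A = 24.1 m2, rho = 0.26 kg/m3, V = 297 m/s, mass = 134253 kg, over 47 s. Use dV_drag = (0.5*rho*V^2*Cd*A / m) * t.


D = 0.5 * 0.26 * 297^2 * 0.29 * 24.1 = 80144.05 N
a = 80144.05 / 134253 = 0.597 m/s2
dV = 0.597 * 47 = 28.1 m/s

28.1 m/s


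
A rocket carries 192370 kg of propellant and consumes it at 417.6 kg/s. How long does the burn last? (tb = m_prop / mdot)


tb = 192370 / 417.6 = 460.7 s

460.7 s


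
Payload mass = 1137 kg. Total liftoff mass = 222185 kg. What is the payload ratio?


PR = 1137 / 222185 = 0.0051

0.0051


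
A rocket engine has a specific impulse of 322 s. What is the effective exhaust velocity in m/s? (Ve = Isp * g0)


Ve = Isp * g0 = 322 * 9.81 = 3158.8 m/s

3158.8 m/s


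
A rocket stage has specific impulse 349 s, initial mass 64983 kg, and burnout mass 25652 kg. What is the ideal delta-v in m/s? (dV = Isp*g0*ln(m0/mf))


Ve = 349 * 9.81 = 3423.69 m/s
dV = 3423.69 * ln(64983/25652) = 3182 m/s

3182 m/s


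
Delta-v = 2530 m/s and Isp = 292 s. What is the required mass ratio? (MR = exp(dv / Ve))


Ve = 292 * 9.81 = 2864.52 m/s
MR = exp(2530 / 2864.52) = 2.419

2.419


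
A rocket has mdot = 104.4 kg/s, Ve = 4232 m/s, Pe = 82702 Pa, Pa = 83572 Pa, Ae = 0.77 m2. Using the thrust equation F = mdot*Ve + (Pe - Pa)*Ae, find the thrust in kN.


F = 104.4 * 4232 + (82702 - 83572) * 0.77 = 441151.0 N = 441.2 kN

441.2 kN


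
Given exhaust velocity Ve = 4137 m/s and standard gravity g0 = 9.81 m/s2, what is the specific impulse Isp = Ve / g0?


Isp = Ve / g0 = 4137 / 9.81 = 421.7 s

421.7 s


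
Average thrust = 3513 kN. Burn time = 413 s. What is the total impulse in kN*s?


It = 3513 * 413 = 1450869 kN*s

1450869 kN*s


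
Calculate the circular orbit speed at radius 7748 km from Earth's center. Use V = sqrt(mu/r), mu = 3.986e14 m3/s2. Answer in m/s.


V = sqrt(3.986e14 / 7748000) = 7173 m/s

7173 m/s


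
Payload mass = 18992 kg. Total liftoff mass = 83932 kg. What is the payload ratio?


PR = 18992 / 83932 = 0.2263

0.2263


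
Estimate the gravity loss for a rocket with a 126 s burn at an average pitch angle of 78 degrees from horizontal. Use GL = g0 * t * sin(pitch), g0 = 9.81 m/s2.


GL = 9.81 * 126 * sin(78 deg) = 1209 m/s

1209 m/s


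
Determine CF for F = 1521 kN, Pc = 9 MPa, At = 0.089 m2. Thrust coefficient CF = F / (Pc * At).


CF = 1521000 / (9e6 * 0.089) = 1.9

1.9


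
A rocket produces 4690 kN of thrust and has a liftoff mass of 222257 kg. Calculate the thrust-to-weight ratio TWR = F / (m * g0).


TWR = 4690000 / (222257 * 9.81) = 2.15

2.15


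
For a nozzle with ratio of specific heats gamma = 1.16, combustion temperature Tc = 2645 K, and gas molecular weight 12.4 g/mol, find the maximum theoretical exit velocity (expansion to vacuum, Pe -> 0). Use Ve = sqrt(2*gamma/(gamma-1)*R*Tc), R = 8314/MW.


R = 8314 / 12.4 = 670.48 J/(kg.K)
Ve = sqrt(2 * 1.16 / (1.16 - 1) * 670.48 * 2645) = 5071 m/s

5071 m/s


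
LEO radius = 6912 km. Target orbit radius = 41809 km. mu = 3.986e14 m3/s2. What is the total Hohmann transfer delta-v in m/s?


V1 = sqrt(mu/r1) = 7593.93 m/s
dV1 = V1*(sqrt(2*r2/(r1+r2)) - 1) = 2354.59 m/s
V2 = sqrt(mu/r2) = 3087.69 m/s
dV2 = V2*(1 - sqrt(2*r1/(r1+r2))) = 1442.97 m/s
Total dV = 3798 m/s

3798 m/s
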